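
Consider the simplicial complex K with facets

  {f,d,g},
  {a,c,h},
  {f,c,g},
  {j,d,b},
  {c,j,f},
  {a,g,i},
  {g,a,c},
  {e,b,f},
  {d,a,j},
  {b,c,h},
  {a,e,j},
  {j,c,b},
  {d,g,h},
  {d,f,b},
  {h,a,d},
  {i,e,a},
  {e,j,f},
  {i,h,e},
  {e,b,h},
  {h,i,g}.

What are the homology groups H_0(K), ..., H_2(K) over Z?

H_0 ≅ Z,  H_1 ≅ Z ⊕ Z_2,  H_2 = 0.

Fix the vertex order a < b < c < d < e < f < g < h < i < j and write every simplex with vertices in increasing order. Then dim K = 2 and the simplices of K are:

  0-simplices (10): a, b, c, d, e, f, g, h, i, j
  1-simplices (30): ac, ad, ae, ag, ah, ai, aj, bc, bd, be, bf, bh, bj, cf, cg, ch, cj, df, dg, dh, dj, ef, eh, ei, ej, fg, fj, gh, gi, hi
  2-simplices (20): acg, ach, adh, adj, aei, aej, agi, bch, bcj, bdf, bdj, bef, beh, cfg, cfj, dfg, dgh, efj, ehi, ghi

Hence C_0 ≅ Z^10, C_1 ≅ Z^30, C_2 ≅ Z^20.

∂_1: C_1 → C_0 is given by ∂[p,q] = [q] − [p]. For instance
  ∂cg = g − c.
This gives a 10×30 integer matrix of rank 9; reducing to Smith normal form yields diagonal entries (1,1,1,1,1,1,1,1,1).

The boundary map ∂_2: C_2 → C_1 maps a triangle to the signed sum of its edges. For instance
  ∂bef = ef − bf + be,
  ∂cfj = fj − cj + cf.
The resulting 30×20 matrix has rank 20, and its Smith normal form has invariant factors (1,1,1,1,1,1,1,1,1,1,1,1,1,1,1,1,1,1,1,2).

Computing H_k = (kernel of ∂_k) / (image of ∂_{k+1}):

  H_0: rank C_0 − rank ∂_1 = 10 − 9 = 1, and the invariant factors of ∂_1 are all 1, so H_0 ≅ Z.
  H_1: rank ker ∂_1 − rank ∂_2 = (30 − 9) − 20 = 1, and ∂_2 has invariant factor 2 > 1, so H_1 ≅ Z ⊕ Z_2.
  H_2: rank ker ∂_2 − rank ∂_3 = (20 − 20) − 0 = 0, and there is no ∂_3, so H_2 ≅ 0.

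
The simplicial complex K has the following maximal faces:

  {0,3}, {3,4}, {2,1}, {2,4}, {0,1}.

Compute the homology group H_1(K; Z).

We work with the vertex ordering 0 < 1 < 2 < 3 < 4. The simplices of K, each written with vertices in increasing order, are:

  0-simplices (5): [0], [1], [2], [3], [4]
  1-simplices (5): [0,1], [0,3], [1,2], [2,4], [3,4]

giving chain groups C_0 ≅ Z^5, C_1 ≅ Z^5.

The boundary map ∂_1: C_1 → C_0 is given by ∂[p,q] = [q] − [p].
The 5×5 boundary matrix has rank 4 and Smith normal form diag(1,1,1,1).

Reading off H_k = ker ∂_k / im ∂_{k+1}:

  H_1: rank ker ∂_1 − rank ∂_2 = (5 − 4) − 0 = 1, and there is no ∂_2, so H_1 = Z.

(K is a triangulation of the circle S^1.)

H_1 = Z.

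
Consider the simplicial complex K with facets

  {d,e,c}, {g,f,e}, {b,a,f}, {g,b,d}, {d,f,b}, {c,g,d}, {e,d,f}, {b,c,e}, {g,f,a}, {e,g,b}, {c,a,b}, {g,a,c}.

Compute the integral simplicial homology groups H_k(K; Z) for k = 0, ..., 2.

H_0 = Z,  H_1 = Z/2,  H_2 = 0.

We work with the vertex ordering a < b < c < d < e < f < g. The simplices of K, each written with vertices in increasing order, are:

  0-simplices (7): a, b, c, d, e, f, g
  1-simplices (18): ab, ac, af, ag, bc, bd, be, bf, bg, cd, ce, cg, de, df, dg, ef, eg, fg
  2-simplices (12): abc, abf, acg, afg, bce, bdf, bdg, beg, cde, cdg, def, efg

Hence C_0 ≅ Z^7, C_1 ≅ Z^18, C_2 ≅ Z^12.

∂_1: C_1 → C_0 is given by ∂[p,q] = [q] − [p]. For instance
  ∂ef = f − e.
As a 7×18 matrix over Z this has rank 6, with invariant factors (1,1,1,1,1,1).

The boundary map ∂_2: C_2 → C_1 maps a triangle to the signed sum of its edges. For instance
  ∂bdf = df − bf + bd,
  ∂efg = fg − eg + ef.
This gives a 18×12 integer matrix of rank 12; reducing to Smith normal form yields diagonal entries (1,1,1,1,1,1,1,1,1,1,1,2).

Now H_k = ker ∂_k / im ∂_{k+1}, so:

  H_0: rank C_0 − rank ∂_1 = 7 − 6 = 1, and the invariant factors of ∂_1 are all 1, so H_0 ≅ Z.
  H_1: rank ker ∂_1 − rank ∂_2 = (18 − 6) − 12 = 0, and ∂_2 has invariant factor 2 > 1, so H_1 ≅ Z/2.
  H_2: rank ker ∂_2 − rank ∂_3 = (12 − 12) − 0 = 0, and there is no ∂_3, so H_2 ≅ 0.

As a check, the Euler characteristic is 7 − 18 + 12 = 1, which agrees with 1 − 0 + 0 = 1.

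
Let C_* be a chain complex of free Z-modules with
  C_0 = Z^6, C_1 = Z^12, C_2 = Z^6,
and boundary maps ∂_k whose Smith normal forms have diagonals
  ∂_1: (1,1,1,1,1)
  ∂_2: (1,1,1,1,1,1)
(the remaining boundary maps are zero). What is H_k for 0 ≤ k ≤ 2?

H_0 ≅ Z,  H_1 ≅ Z,  H_2 = 0.

H_0: b_0 = 6 − 0 − 5 = 1; torsion from ∂_1 factors > 1: none. So H_0 ≅ Z.
H_1: b_1 = 12 − 5 − 6 = 1; torsion from ∂_2 factors > 1: none. So H_1 ≅ Z.
H_2: b_2 = 6 − 6 − 0 = 0; torsion from ∂_3 factors > 1: none. So H_2 ≅ 0.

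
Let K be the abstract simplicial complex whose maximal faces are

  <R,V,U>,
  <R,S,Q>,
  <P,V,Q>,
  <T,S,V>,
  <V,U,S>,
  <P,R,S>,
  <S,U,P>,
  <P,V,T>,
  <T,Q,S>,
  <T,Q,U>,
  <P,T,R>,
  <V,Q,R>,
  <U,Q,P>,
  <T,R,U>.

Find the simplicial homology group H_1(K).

Order the vertices as P < Q < R < S < T < U < V. Listing each simplex with vertices in this order, K has dimension 2 with simplices:

  0-simplices (7): P, Q, R, S, T, U, V
  1-simplices (21): PQ, PR, PS, PT, PU, PV, QR, QS, QT, QU, QV, RS, RT, RU, RV, ST, SU, SV, TU, TV, UV
  2-simplices (14): PQU, PQV, PRS, PRT, PSU, PTV, QRS, QRV, QST, QTU, RTU, RUV, STV, SUV

giving chain groups C_0 ≅ Z^7, C_1 ≅ Z^21, C_2 ≅ Z^14.

∂_1: C_1 → C_0 maps an edge to its endpoints' difference, ∂[p,q] = q − p. For instance
  ∂TV = V − T.
The 7×21 boundary matrix has rank 6 and Smith normal form diag(1,1,1,1,1,1).

The boundary map ∂_2: C_2 → C_1 sends each 2-simplex [p,q,r] to [q,r] − [p,r] + [p,q]. For instance
  ∂PRS = RS − PS + PR,
  ∂STV = TV − SV + ST.
The resulting 21×14 matrix has rank 13, and its Smith normal form has invariant factors (1,1,1,1,1,1,1,1,1,1,1,1,1).

Reading off H_k = ker ∂_k / im ∂_{k+1}:

  H_1: rank ker ∂_1 − rank ∂_2 = (21 − 6) − 13 = 2, and the invariant factors of ∂_2 are all 1, so H_1 = Z^2.

(K is a triangulation of the torus T^2.)

H_1 = Z^2.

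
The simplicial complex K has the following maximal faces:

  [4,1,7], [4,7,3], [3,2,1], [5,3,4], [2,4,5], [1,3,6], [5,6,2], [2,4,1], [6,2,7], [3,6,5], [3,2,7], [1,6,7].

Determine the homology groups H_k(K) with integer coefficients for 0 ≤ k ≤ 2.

Fix the vertex order 1 < 2 < 3 < 4 < 5 < 6 < 7 and write every simplex with vertices in increasing order. Then dim K = 2 and the simplices of K are:

  0-simplices (7): [1], [2], [3], [4], [5], [6], [7]
  1-simplices (18): [1,2], [1,3], [1,4], [1,6], [1,7], [2,3], [2,4], [2,5], [2,6], [2,7], [3,4], [3,5], [3,6], [3,7], [4,5], [4,7], [5,6], [6,7]
  2-simplices (12): [1,2,3], [1,2,4], [1,3,6], [1,4,7], [1,6,7], [2,3,7], [2,4,5], [2,5,6], [2,6,7], [3,4,5], [3,4,7], [3,5,6]

Hence C_0 ≅ Z^7, C_1 ≅ Z^18, C_2 ≅ Z^12.

∂_1: C_1 → C_0 is given by ∂[p,q] = [q] − [p].
The 7×18 boundary matrix has rank 6 and Smith normal form diag(1,1,1,1,1,1).

Boundary ∂_2: C_2 → C_1 sends each 2-simplex [p,q,r] to [q,r] − [p,r] + [p,q]. For instance
  ∂[1,6,7] = [6,7] − [1,7] + [1,6],
  ∂[3,5,6] = [5,6] − [3,6] + [3,5].
The resulting 18×12 matrix has rank 12, and its Smith normal form has invariant factors (1,1,1,1,1,1,1,1,1,1,1,2).

Computing H_k = (kernel of ∂_k) / (image of ∂_{k+1}):

  H_0: rank C_0 − rank ∂_1 = 7 − 6 = 1, and the invariant factors of ∂_1 are all 1, so H_0 ≅ Z.
  H_1: rank ker ∂_1 − rank ∂_2 = (18 − 6) − 12 = 0, and ∂_2 has invariant factor 2 > 1, so H_1 ≅ Z/2.
  H_2: rank ker ∂_2 − rank ∂_3 = (12 − 12) − 0 = 0, and there is no ∂_3, so H_2 ≅ 0.

(K is a triangulation of the real projective plane RP^2.)

H_0 = Z,  H_1 = Z/2,  H_2 = 0.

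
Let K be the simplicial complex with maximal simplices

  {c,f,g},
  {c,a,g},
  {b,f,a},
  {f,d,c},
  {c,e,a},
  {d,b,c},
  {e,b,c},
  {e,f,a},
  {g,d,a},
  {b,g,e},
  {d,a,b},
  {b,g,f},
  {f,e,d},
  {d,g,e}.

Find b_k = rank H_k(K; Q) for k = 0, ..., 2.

Fix the vertex order a < b < c < d < e < f < g and write every simplex with vertices in increasing order. Then dim K = 2 and the simplices of K are:

  0-simplices (7): a, b, c, d, e, f, g
  1-simplices (21): ab, ac, ad, ae, af, ag, bc, bd, be, bf, bg, cd, ce, cf, cg, de, df, dg, ef, eg, fg
  2-simplices (14): abd, abf, ace, acg, adg, aef, bcd, bce, beg, bfg, cdf, cfg, def, deg

so the chain groups are C_0 ≅ Z^7, C_1 ≅ Z^21, C_2 ≅ Z^14.

∂_1: C_1 → C_0 maps an edge to its endpoints' difference, ∂[p,q] = q − p.
The resulting 7×21 matrix has rank 6, and its Smith normal form has invariant factors (1,1,1,1,1,1).

∂_2: C_2 → C_1 sends each 2-simplex [p,q,r] to [q,r] − [p,r] + [p,q]. For instance
  ∂def = ef − df + de,
  ∂bfg = fg − bg + bf.
The resulting 21×14 matrix has rank 13, and its Smith normal form has invariant factors (1,1,1,1,1,1,1,1,1,1,1,1,1).

Reading off H_k = ker ∂_k / im ∂_{k+1}:

  H_0: rank C_0 − rank ∂_1 = 7 − 6 = 1, and the invariant factors of ∂_1 are all 1, so H_0 = Z.
  H_1: rank ker ∂_1 − rank ∂_2 = (21 − 6) − 13 = 2, and the invariant factors of ∂_2 are all 1, so H_1 = Z^2.
  H_2: rank ker ∂_2 − rank ∂_3 = (14 − 13) − 0 = 1, and there is no ∂_3, so H_2 = Z.

Hence the Betti numbers are b_0 = 1, b_1 = 2, b_2 = 1.

b_0 = 1, b_1 = 2, b_2 = 1.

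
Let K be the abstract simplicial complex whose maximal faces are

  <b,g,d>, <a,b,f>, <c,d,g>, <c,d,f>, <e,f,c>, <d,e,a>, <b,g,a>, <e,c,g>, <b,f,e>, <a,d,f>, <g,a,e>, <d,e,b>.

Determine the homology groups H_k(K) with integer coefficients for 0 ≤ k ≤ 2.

We work with the vertex ordering a < b < c < d < e < f < g. The simplices of K, each written with vertices in increasing order, are:

  0-simplices (7): a, b, c, d, e, f, g
  1-simplices (18): ab, ad, ae, af, ag, bd, be, bf, bg, cd, ce, cf, cg, de, df, dg, ef, eg
  2-simplices (12): abf, abg, ade, adf, aeg, bde, bdg, bef, cdf, cdg, cef, ceg

giving chain groups C_0 ≅ Z^7, C_1 ≅ Z^18, C_2 ≅ Z^12.

∂_1: C_1 → C_0 is given by ∂[p,q] = [q] − [p]. For instance
  ∂cd = d − c.
As a 7×18 matrix over Z this has rank 6, with invariant factors (1,1,1,1,1,1).

Boundary ∂_2: C_2 → C_1 maps a triangle to the signed sum of its edges. For instance
  ∂cdf = df − cf + cd,
  ∂bde = de − be + bd.
The 18×12 boundary matrix has rank 12 and Smith normal form diag(1,1,1,1,1,1,1,1,1,1,1,2).

Now H_k = ker ∂_k / im ∂_{k+1}, so:

  H_0: rank C_0 − rank ∂_1 = 7 − 6 = 1, and the invariant factors of ∂_1 are all 1, so H_0 ≅ Z.
  H_1: rank ker ∂_1 − rank ∂_2 = (18 − 6) − 12 = 0, and ∂_2 has invariant factor 2 > 1, so H_1 ≅ Z/2.
  H_2: rank ker ∂_2 − rank ∂_3 = (12 − 12) − 0 = 0, and there is no ∂_3, so H_2 ≅ 0.

H_0 = Z,  H_1 = Z/2,  H_2 = 0.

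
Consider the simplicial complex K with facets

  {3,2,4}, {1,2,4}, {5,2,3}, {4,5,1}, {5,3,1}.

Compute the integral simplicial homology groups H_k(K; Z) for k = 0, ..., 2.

H_0 = Z,  H_1 = Z,  H_2 = 0.

Take the total order 1 < 2 < 3 < 4 < 5 on the vertex set. Then K (dimension 2) consists of the simplices:

  0-simplices (5): [1], [2], [3], [4], [5]
  1-simplices (10): [1,2], [1,3], [1,4], [1,5], [2,3], [2,4], [2,5], [3,4], [3,5], [4,5]
  2-simplices (5): [1,2,4], [1,3,5], [1,4,5], [2,3,4], [2,3,5]

giving chain groups C_0 ≅ Z^5, C_1 ≅ Z^10, C_2 ≅ Z^5.

The boundary map ∂_1: C_1 → C_0 maps an edge to its endpoints' difference, ∂[p,q] = q − p.
The resulting 5×10 matrix has rank 4, and its Smith normal form has invariant factors (1,1,1,1).

∂_2: C_2 → C_1 maps a triangle to the signed sum of its edges. For instance
  ∂[2,3,5] = [3,5] − [2,5] + [2,3],
  ∂[1,2,4] = [2,4] − [1,4] + [1,2].
The 10×5 boundary matrix has rank 5 and Smith normal form diag(1,1,1,1,1).

Now H_k = ker ∂_k / im ∂_{k+1}, so:

  H_0: rank C_0 − rank ∂_1 = 5 − 4 = 1, and the invariant factors of ∂_1 are all 1, so H_0 = Z.
  H_1: rank ker ∂_1 − rank ∂_2 = (10 − 4) − 5 = 1, and the invariant factors of ∂_2 are all 1, so H_1 = Z.
  H_2: rank ker ∂_2 − rank ∂_3 = (5 − 5) − 0 = 0, and there is no ∂_3, so H_2 = 0.

(K is a triangulation of the Möbius band.)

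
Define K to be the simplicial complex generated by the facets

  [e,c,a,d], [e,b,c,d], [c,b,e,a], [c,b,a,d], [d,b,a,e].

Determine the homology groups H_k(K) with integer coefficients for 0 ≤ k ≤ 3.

Take the total order a < b < c < d < e on the vertex set. Then K (dimension 3) consists of the simplices:

  0-simplices (5): a, b, c, d, e
  1-simplices (10): ab, ac, ad, ae, bc, bd, be, cd, ce, de
  2-simplices (10): abc, abd, abe, acd, ace, ade, bcd, bce, bde, cde
  3-simplices (5): abcd, abce, abde, acde, bcde

giving chain groups C_0 ≅ Z^5, C_1 ≅ Z^10, C_2 ≅ Z^10, C_3 ≅ Z^5.

Boundary ∂_1: C_1 → C_0 sends each edge [p,q] (with p < q) to q − p. For instance
  ∂ab = b − a.
The resulting 5×10 matrix has rank 4, and its Smith normal form has invariant factors (1,1,1,1).

The boundary map ∂_2: C_2 → C_1 maps a triangle to the signed sum of its edges. For instance
  ∂acd = cd − ad + ac,
  ∂bce = ce − be + bc.
The resulting 10×10 matrix has rank 6, and its Smith normal form has invariant factors (1,1,1,1,1,1).

The boundary map ∂_3: C_3 → C_2 sends each 3-simplex σ to the alternating sum Σ_i (−1)^i (σ with its i-th vertex removed). For instance
  ∂acde = cde − ade + ace − acd,
  ∂bcde = cde − bde + bce − bcd.
As a 10×5 matrix over Z this has rank 4, with invariant factors (1,1,1,1).

Computing H_k = (kernel of ∂_k) / (image of ∂_{k+1}):

  H_0: rank C_0 − rank ∂_1 = 5 − 4 = 1, and the invariant factors of ∂_1 are all 1, so H_0 = Z.
  H_1: rank ker ∂_1 − rank ∂_2 = (10 − 4) − 6 = 0, and the invariant factors of ∂_2 are all 1, so H_1 = 0.
  H_2: rank ker ∂_2 − rank ∂_3 = (10 − 6) − 4 = 0, and the invariant factors of ∂_3 are all 1, so H_2 = 0.
  H_3: rank ker ∂_3 − rank ∂_4 = (5 − 4) − 0 = 1, and there is no ∂_4, so H_3 = Z.

H_0 = Z,  H_1 = 0,  H_2 = 0,  H_3 = Z.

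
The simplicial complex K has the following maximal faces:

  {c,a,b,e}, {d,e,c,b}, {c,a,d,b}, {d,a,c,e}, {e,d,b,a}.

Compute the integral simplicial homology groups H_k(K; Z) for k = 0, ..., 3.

H_0 ≅ Z,  H_1 = 0,  H_2 = 0,  H_3 ≅ Z.

Order the vertices as a < b < c < d < e. Listing each simplex with vertices in this order, K has dimension 3 with simplices:

  0-simplices (5): a, b, c, d, e
  1-simplices (10): ab, ac, ad, ae, bc, bd, be, cd, ce, de
  2-simplices (10): abc, abd, abe, acd, ace, ade, bcd, bce, bde, cde
  3-simplices (5): abcd, abce, abde, acde, bcde

giving chain groups C_0 ≅ Z^5, C_1 ≅ Z^10, C_2 ≅ Z^10, C_3 ≅ Z^5.

The boundary map ∂_1: C_1 → C_0 maps an edge to its endpoints' difference, ∂[p,q] = q − p. For instance
  ∂ad = d − a.
As a 5×10 matrix over Z this has rank 4, with invariant factors (1,1,1,1).

∂_2: C_2 → C_1 sends each 2-simplex [p,q,r] to [q,r] − [p,r] + [p,q]. For instance
  ∂bde = de − be + bd,
  ∂ade = de − ae + ad.
This gives a 10×10 integer matrix of rank 6; reducing to Smith normal form yields diagonal entries (1,1,1,1,1,1).

∂_3: C_3 → C_2 sends each 3-simplex σ to the alternating sum Σ_i (−1)^i (σ with its i-th vertex removed). For instance
  ∂acde = cde − ade + ace − acd,
  ∂abce = bce − ace + abe − abc.
As a 10×5 matrix over Z this has rank 4, with invariant factors (1,1,1,1).

From H_k ≅ ker(∂_k) / im(∂_{k+1}) we obtain:

  H_0: rank C_0 − rank ∂_1 = 5 − 4 = 1, and the invariant factors of ∂_1 are all 1, so H_0 ≅ Z.
  H_1: rank ker ∂_1 − rank ∂_2 = (10 − 4) − 6 = 0, and the invariant factors of ∂_2 are all 1, so H_1 ≅ 0.
  H_2: rank ker ∂_2 − rank ∂_3 = (10 − 6) − 4 = 0, and the invariant factors of ∂_3 are all 1, so H_2 ≅ 0.
  H_3: rank ker ∂_3 − rank ∂_4 = (5 − 4) − 0 = 1, and there is no ∂_4, so H_3 ≅ Z.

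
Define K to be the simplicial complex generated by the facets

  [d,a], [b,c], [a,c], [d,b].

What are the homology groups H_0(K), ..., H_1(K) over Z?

K has 4 vertices, 4 edges.
rank ∂_0 = 0, rank ∂_1 = 3 ⇒ b_0 = 4 − 0 − 3 = 1; all invariant factors of ∂_1 are 1 so no torsion. So H_0 ≅ Z.
rank ∂_1 = 3, rank ∂_2 = 0 ⇒ b_1 = 4 − 3 − 0 = 1. So H_1 ≅ Z.

H_0 ≅ Z,  H_1 ≅ Z.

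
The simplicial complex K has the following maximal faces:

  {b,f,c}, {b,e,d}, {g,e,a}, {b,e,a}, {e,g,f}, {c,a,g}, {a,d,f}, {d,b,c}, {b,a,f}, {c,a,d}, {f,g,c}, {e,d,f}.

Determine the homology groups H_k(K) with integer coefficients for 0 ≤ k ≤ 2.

H_0 ≅ Z,  H_1 ≅ Z_2,  H_2 = 0.

We work with the vertex ordering a < b < c < d < e < f < g. The simplices of K, each written with vertices in increasing order, are:

  0-simplices (7): a, b, c, d, e, f, g
  1-simplices (18): ab, ac, ad, ae, af, ag, bc, bd, be, bf, cd, cf, cg, de, df, ef, eg, fg
  2-simplices (12): abe, abf, acd, acg, adf, aeg, bcd, bcf, bde, cfg, def, efg

so the chain groups are C_0 ≅ Z^7, C_1 ≅ Z^18, C_2 ≅ Z^12.

The boundary map ∂_1: C_1 → C_0 sends each edge [p,q] (with p < q) to q − p. For instance
  ∂be = e − b.
As a 7×18 matrix over Z this has rank 6, with invariant factors (1,1,1,1,1,1).

∂_2: C_2 → C_1 sends each 2-simplex [p,q,r] to [q,r] − [p,r] + [p,q]. For instance
  ∂bde = de − be + bd,
  ∂adf = df − af + ad.
The resulting 18×12 matrix has rank 12, and its Smith normal form has invariant factors (1,1,1,1,1,1,1,1,1,1,1,2).

From H_k ≅ ker(∂_k) / im(∂_{k+1}) we obtain:

  H_0: rank C_0 − rank ∂_1 = 7 − 6 = 1, and the invariant factors of ∂_1 are all 1, so H_0 ≅ Z.
  H_1: rank ker ∂_1 − rank ∂_2 = (18 − 6) − 12 = 0, and ∂_2 has invariant factor 2 > 1, so H_1 ≅ Z_2.
  H_2: rank ker ∂_2 − rank ∂_3 = (12 − 12) − 0 = 0, and there is no ∂_3, so H_2 ≅ 0.

(K is a triangulation of the real projective plane RP^2.)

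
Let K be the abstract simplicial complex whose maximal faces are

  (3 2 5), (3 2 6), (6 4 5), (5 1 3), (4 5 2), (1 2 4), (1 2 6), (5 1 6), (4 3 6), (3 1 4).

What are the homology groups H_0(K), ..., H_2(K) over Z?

Fix the vertex order 1 < 2 < 3 < 4 < 5 < 6 and write every simplex with vertices in increasing order. Then dim K = 2 and the simplices of K are:

  0-simplices (6): [1], [2], [3], [4], [5], [6]
  1-simplices (15): [1,2], [1,3], [1,4], [1,5], [1,6], [2,3], [2,4], [2,5], [2,6], [3,4], [3,5], [3,6], [4,5], [4,6], [5,6]
  2-simplices (10): [1,2,4], [1,2,6], [1,3,4], [1,3,5], [1,5,6], [2,3,5], [2,3,6], [2,4,5], [3,4,6], [4,5,6]

giving chain groups C_0 ≅ Z^6, C_1 ≅ Z^15, C_2 ≅ Z^10.

∂_1: C_1 → C_0 maps an edge to its endpoints' difference, ∂[p,q] = q − p.
As a 6×15 matrix over Z this has rank 5, with invariant factors (1,1,1,1,1).

∂_2: C_2 → C_1 acts by ∂[p,q,r] = [q,r] − [p,r] + [p,q]. For instance
  ∂[2,3,6] = [3,6] − [2,6] + [2,3],
  ∂[1,2,4] = [2,4] − [1,4] + [1,2].
The resulting 15×10 matrix has rank 10, and its Smith normal form has invariant factors (1,1,1,1,1,1,1,1,1,2).

Reading off H_k = ker ∂_k / im ∂_{k+1}:

  H_0: rank C_0 − rank ∂_1 = 6 − 5 = 1, and the invariant factors of ∂_1 are all 1, so H_0 ≅ Z.
  H_1: rank ker ∂_1 − rank ∂_2 = (15 − 5) − 10 = 0, and ∂_2 has invariant factor 2 > 1, so H_1 ≅ Z_2.
  H_2: rank ker ∂_2 − rank ∂_3 = (10 − 10) − 0 = 0, and there is no ∂_3, so H_2 ≅ 0.

As a check, the Euler characteristic is 6 − 15 + 10 = 1, which agrees with 1 − 0 + 0 = 1.
(K is a triangulation of the real projective plane RP^2.)

H_0 ≅ Z,  H_1 ≅ Z_2,  H_2 = 0.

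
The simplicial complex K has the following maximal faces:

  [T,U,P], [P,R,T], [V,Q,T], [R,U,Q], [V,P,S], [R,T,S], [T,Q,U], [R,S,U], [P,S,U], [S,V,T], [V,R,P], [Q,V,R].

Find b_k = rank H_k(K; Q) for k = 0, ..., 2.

b_0 = 1, b_1 = 0, b_2 = 0.

Take the total order P < Q < R < S < T < U < V on the vertex set. Then K (dimension 2) consists of the simplices:

  0-simplices (7): P, Q, R, S, T, U, V
  1-simplices (18): PR, PS, PT, PU, PV, QR, QT, QU, QV, RS, RT, RU, RV, ST, SU, SV, TU, TV
  2-simplices (12): PRT, PRV, PSU, PSV, PTU, QRU, QRV, QTU, QTV, RST, RSU, STV

giving chain groups C_0 ≅ Z^7, C_1 ≅ Z^18, C_2 ≅ Z^12.

∂_1: C_1 → C_0 sends each edge [p,q] (with p < q) to q − p. For instance
  ∂QR = R − Q.
The 7×18 boundary matrix has rank 6 and Smith normal form diag(1,1,1,1,1,1).

∂_2: C_2 → C_1 acts by ∂[p,q,r] = [q,r] − [p,r] + [p,q]. For instance
  ∂RST = ST − RT + RS,
  ∂STV = TV − SV + ST.
The 18×12 boundary matrix has rank 12 and Smith normal form diag(1,1,1,1,1,1,1,1,1,1,1,2).

From H_k ≅ ker(∂_k) / im(∂_{k+1}) we obtain:

  H_0: rank C_0 − rank ∂_1 = 7 − 6 = 1, and the invariant factors of ∂_1 are all 1, so H_0 = Z.
  H_1: rank ker ∂_1 − rank ∂_2 = (18 − 6) − 12 = 0, and ∂_2 has invariant factor 2 > 1, so H_1 = Z/2.
  H_2: rank ker ∂_2 − rank ∂_3 = (12 − 12) − 0 = 0, and there is no ∂_3, so H_2 = 0.

Hence the Betti numbers are b_0 = 1, b_1 = 0, b_2 = 0.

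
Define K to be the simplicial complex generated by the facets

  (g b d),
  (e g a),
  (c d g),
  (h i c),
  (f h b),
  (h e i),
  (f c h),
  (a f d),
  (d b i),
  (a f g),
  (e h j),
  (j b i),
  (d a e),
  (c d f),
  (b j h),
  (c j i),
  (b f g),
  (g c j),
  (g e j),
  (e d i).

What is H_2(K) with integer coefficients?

Order the vertices as a < b < c < d < e < f < g < h < i < j. Listing each simplex with vertices in this order, K has dimension 2 with simplices:

  0-simplices (10): a, b, c, d, e, f, g, h, i, j
  1-simplices (30): ad, ae, af, ag, bd, bf, bg, bh, bi, bj, cd, cf, cg, ch, ci, cj, de, df, dg, di, eg, eh, ei, ej, fg, fh, gj, hi, hj, ij
  2-simplices (20): ade, adf, aeg, afg, bdg, bdi, bfg, bfh, bhj, bij, cdf, cdg, cfh, cgj, chi, cij, dei, egj, ehi, ehj

so the chain groups are C_0 ≅ Z^10, C_1 ≅ Z^30, C_2 ≅ Z^20.

∂_1: C_1 → C_0 sends each edge [p,q] (with p < q) to q − p.
The resulting 10×30 matrix has rank 9, and its Smith normal form has invariant factors (1,1,1,1,1,1,1,1,1).

The boundary map ∂_2: C_2 → C_1 maps a triangle to the signed sum of its edges. For instance
  ∂bdg = dg − bg + bd,
  ∂bhj = hj − bj + bh.
The resulting 30×20 matrix has rank 20, and its Smith normal form has invariant factors (1,1,1,1,1,1,1,1,1,1,1,1,1,1,1,1,1,1,1,2).

Now H_k = ker ∂_k / im ∂_{k+1}, so:

  H_2: rank ker ∂_2 − rank ∂_3 = (20 − 20) − 0 = 0, and there is no ∂_3, so H_2 = 0.

H_2 = 0.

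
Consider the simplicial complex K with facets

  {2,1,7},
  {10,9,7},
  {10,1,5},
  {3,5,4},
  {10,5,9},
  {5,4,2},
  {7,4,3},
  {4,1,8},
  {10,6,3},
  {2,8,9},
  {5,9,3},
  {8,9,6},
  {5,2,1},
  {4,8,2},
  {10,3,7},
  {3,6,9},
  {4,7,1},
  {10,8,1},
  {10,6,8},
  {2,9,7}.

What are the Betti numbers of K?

b_0 = 1, b_1 = 1, b_2 = 0.

We work with the vertex ordering 1 < 2 < 3 < 4 < 5 < 6 < 7 < 8 < 9 < 10. The simplices of K, each written with vertices in increasing order, are:

  0-simplices (10): [1], [2], [3], [4], [5], [6], [7], [8], [9], [10]
  1-simplices (30): (30 of them)
  2-simplices (20): (20 of them)

so the chain groups are C_0 ≅ Z^10, C_1 ≅ Z^30, C_2 ≅ Z^20.

The boundary map ∂_1: C_1 → C_0 maps an edge to its endpoints' difference, ∂[p,q] = q − p. For instance
  ∂[2,5] = [5] − [2].
As a 10×30 matrix over Z this has rank 9, with invariant factors (1,1,1,1,1,1,1,1,1).

Boundary ∂_2: C_2 → C_1 maps a triangle to the signed sum of its edges. For instance
  ∂[7,9,10] = [9,10] − [7,10] + [7,9],
  ∂[2,4,5] = [4,5] − [2,5] + [2,4].
The resulting 30×20 matrix has rank 20, and its Smith normal form has invariant factors (1,1,1,1,1,1,1,1,1,1,1,1,1,1,1,1,1,1,1,2).

Reading off H_k = ker ∂_k / im ∂_{k+1}:

  H_0: rank C_0 − rank ∂_1 = 10 − 9 = 1, and the invariant factors of ∂_1 are all 1, so H_0 = Z.
  H_1: rank ker ∂_1 − rank ∂_2 = (30 − 9) − 20 = 1, and ∂_2 has invariant factor 2 > 1, so H_1 = Z ⊕ Z/2Z.
  H_2: rank ker ∂_2 − rank ∂_3 = (20 − 20) − 0 = 0, and there is no ∂_3, so H_2 = 0.

Hence the Betti numbers are b_0 = 1, b_1 = 1, b_2 = 0.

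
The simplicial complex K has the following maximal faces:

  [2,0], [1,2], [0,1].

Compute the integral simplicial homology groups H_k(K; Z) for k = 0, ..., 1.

Fix the vertex order 0 < 1 < 2 and write every simplex with vertices in increasing order. Then dim K = 1 and the simplices of K are:

  0-simplices (3): [0], [1], [2]
  1-simplices (3): [0,1], [0,2], [1,2]

Hence C_0 ≅ Z^3, C_1 ≅ Z^3.

Boundary ∂_1: C_1 → C_0 sends each edge [p,q] (with p < q) to q − p. For instance
  ∂[1,2] = [2] − [1].
This gives a 3×3 integer matrix of rank 2; reducing to Smith normal form yields diagonal entries (1,1).

Computing H_k = (kernel of ∂_k) / (image of ∂_{k+1}):

  H_0: rank C_0 − rank ∂_1 = 3 − 2 = 1, and the invariant factors of ∂_1 are all 1, so H_0 = Z.
  H_1: rank ker ∂_1 − rank ∂_2 = (3 − 2) − 0 = 1, and there is no ∂_2, so H_1 = Z.

H_0 = Z,  H_1 = Z.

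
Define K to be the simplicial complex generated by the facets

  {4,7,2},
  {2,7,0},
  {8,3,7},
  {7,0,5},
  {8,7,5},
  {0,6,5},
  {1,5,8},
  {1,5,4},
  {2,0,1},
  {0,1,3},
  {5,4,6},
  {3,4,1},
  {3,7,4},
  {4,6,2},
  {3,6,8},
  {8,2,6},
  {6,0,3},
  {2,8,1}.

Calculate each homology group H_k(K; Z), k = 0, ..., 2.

H_0 ≅ Z,  H_1 ≅ Z^2,  H_2 ≅ Z.

Order the vertices as 0 < 1 < 2 < 3 < 4 < 5 < 6 < 7 < 8. Listing each simplex with vertices in this order, K has dimension 2 with simplices:

  0-simplices (9): [0], [1], [2], [3], [4], [5], [6], [7], [8]
  1-simplices (27): (27 of them)
  2-simplices (18): [0,1,2], [0,1,3], [0,2,7], [0,3,6], [0,5,6], [0,5,7], [1,2,8], [1,3,4], [1,4,5], [1,5,8], [2,4,6], [2,4,7], [2,6,8], [3,4,7], [3,6,8], [3,7,8], [4,5,6], [5,7,8]

giving chain groups C_0 ≅ Z^9, C_1 ≅ Z^27, C_2 ≅ Z^18.

The boundary map ∂_1: C_1 → C_0 sends each edge [p,q] (with p < q) to q − p.
The 9×27 boundary matrix has rank 8 and Smith normal form diag(1,1,1,1,1,1,1,1).

Boundary ∂_2: C_2 → C_1 sends each 2-simplex [p,q,r] to [q,r] − [p,r] + [p,q]. For instance
  ∂[1,3,4] = [3,4] − [1,4] + [1,3],
  ∂[2,4,7] = [4,7] − [2,7] + [2,4].
The 27×18 boundary matrix has rank 17 and Smith normal form diag(1,1,1,1,1,1,1,1,1,1,1,1,1,1,1,1,1).

Reading off H_k = ker ∂_k / im ∂_{k+1}:

  H_0: rank C_0 − rank ∂_1 = 9 − 8 = 1, and the invariant factors of ∂_1 are all 1, so H_0 ≅ Z.
  H_1: rank ker ∂_1 − rank ∂_2 = (27 − 8) − 17 = 2, and the invariant factors of ∂_2 are all 1, so H_1 ≅ Z^2.
  H_2: rank ker ∂_2 − rank ∂_3 = (18 − 17) − 0 = 1, and there is no ∂_3, so H_2 ≅ Z.

(K is a triangulation of the torus T^2.)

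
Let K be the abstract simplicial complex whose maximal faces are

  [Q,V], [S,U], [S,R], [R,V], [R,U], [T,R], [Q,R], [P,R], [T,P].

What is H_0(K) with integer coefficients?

Take the total order P < Q < R < S < T < U < V on the vertex set. Then K (dimension 1) consists of the simplices:

  0-simplices (7): P, Q, R, S, T, U, V
  1-simplices (9): PR, PT, QR, QV, RS, RT, RU, RV, SU

so the chain groups are C_0 ≅ Z^7, C_1 ≅ Z^9.

∂_1: C_1 → C_0 maps an edge to its endpoints' difference, ∂[p,q] = q − p.
This gives a 7×9 integer matrix of rank 6; reducing to Smith normal form yields diagonal entries (1,1,1,1,1,1).

Reading off H_k = ker ∂_k / im ∂_{k+1}:

  H_0: rank C_0 − rank ∂_1 = 7 − 6 = 1, and the invariant factors of ∂_1 are all 1, so H_0 ≅ Z.

(K is a triangulation of a wedge of 3 circles.)

H_0 = Z.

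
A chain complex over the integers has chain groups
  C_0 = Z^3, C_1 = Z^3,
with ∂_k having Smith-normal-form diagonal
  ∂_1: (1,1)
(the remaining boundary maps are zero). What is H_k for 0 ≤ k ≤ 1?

H_0 = Z,  H_1 = Z.

H_0: b_0 = 3 − 0 − 2 = 1; torsion from ∂_1 factors > 1: none. So H_0 = Z.
H_1: b_1 = 3 − 2 − 0 = 1; torsion from ∂_2 factors > 1: none. So H_1 = Z.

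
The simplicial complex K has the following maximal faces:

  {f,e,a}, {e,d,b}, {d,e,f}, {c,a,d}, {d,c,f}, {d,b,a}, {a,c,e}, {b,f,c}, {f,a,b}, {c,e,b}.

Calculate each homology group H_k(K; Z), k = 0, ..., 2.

Take the total order a < b < c < d < e < f on the vertex set. Then K (dimension 2) consists of the simplices:

  0-simplices (6): a, b, c, d, e, f
  1-simplices (15): ab, ac, ad, ae, af, bc, bd, be, bf, cd, ce, cf, de, df, ef
  2-simplices (10): abd, abf, acd, ace, aef, bce, bcf, bde, cdf, def

Hence C_0 ≅ Z^6, C_1 ≅ Z^15, C_2 ≅ Z^10.

∂_1: C_1 → C_0 sends each edge [p,q] (with p < q) to q − p. For instance
  ∂ac = c − a.
The resulting 6×15 matrix has rank 5, and its Smith normal form has invariant factors (1,1,1,1,1).

∂_2: C_2 → C_1 sends each 2-simplex [p,q,r] to [q,r] − [p,r] + [p,q]. For instance
  ∂bde = de − be + bd,
  ∂ace = ce − ae + ac.
The 15×10 boundary matrix has rank 10 and Smith normal form diag(1,1,1,1,1,1,1,1,1,2).

Reading off H_k = ker ∂_k / im ∂_{k+1}:

  H_0: rank C_0 − rank ∂_1 = 6 − 5 = 1, and the invariant factors of ∂_1 are all 1, so H_0 ≅ Z.
  H_1: rank ker ∂_1 − rank ∂_2 = (15 − 5) − 10 = 0, and ∂_2 has invariant factor 2 > 1, so H_1 ≅ Z/2.
  H_2: rank ker ∂_2 − rank ∂_3 = (10 − 10) − 0 = 0, and there is no ∂_3, so H_2 ≅ 0.

H_0 = Z,  H_1 = Z/2,  H_2 = 0.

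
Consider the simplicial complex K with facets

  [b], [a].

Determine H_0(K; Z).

H_0 ≅ Z^2.

Order the vertices as a < b. Listing each simplex with vertices in this order, K has dimension 0 with simplices:

  0-simplices (2): a, b

Hence C_0 ≅ Z^2.

Now H_k = ker ∂_k / im ∂_{k+1}, so:

  H_0: rank C_0 − rank ∂_1 = 2 − 0 = 2, and there is no ∂_1, so H_0 ≅ Z^2.

(K is a triangulation of a set of 2 points.)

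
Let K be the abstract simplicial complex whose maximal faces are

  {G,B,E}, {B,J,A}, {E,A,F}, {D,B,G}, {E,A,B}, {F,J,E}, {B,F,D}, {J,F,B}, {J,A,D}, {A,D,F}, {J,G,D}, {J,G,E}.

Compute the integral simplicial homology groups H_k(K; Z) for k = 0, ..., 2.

H_0 = Z,  H_1 = Z/2,  H_2 = 0.

Order the vertices as A < B < D < E < F < G < J. Listing each simplex with vertices in this order, K has dimension 2 with simplices:

  0-simplices (7): A, B, D, E, F, G, J
  1-simplices (18): AB, AD, AE, AF, AJ, BD, BE, BF, BG, BJ, DF, DG, DJ, EF, EG, EJ, FJ, GJ
  2-simplices (12): ABE, ABJ, ADF, ADJ, AEF, BDF, BDG, BEG, BFJ, DGJ, EFJ, EGJ

Hence C_0 ≅ Z^7, C_1 ≅ Z^18, C_2 ≅ Z^12.

The boundary map ∂_1: C_1 → C_0 is given by ∂[p,q] = [q] − [p].
As a 7×18 matrix over Z this has rank 6, with invariant factors (1,1,1,1,1,1).

∂_2: C_2 → C_1 sends each 2-simplex [p,q,r] to [q,r] − [p,r] + [p,q]. For instance
  ∂DGJ = GJ − DJ + DG,
  ∂BDF = DF − BF + BD.
This gives a 18×12 integer matrix of rank 12; reducing to Smith normal form yields diagonal entries (1,1,1,1,1,1,1,1,1,1,1,2).

Now H_k = ker ∂_k / im ∂_{k+1}, so:

  H_0: rank C_0 − rank ∂_1 = 7 − 6 = 1, and the invariant factors of ∂_1 are all 1, so H_0 ≅ Z.
  H_1: rank ker ∂_1 − rank ∂_2 = (18 − 6) − 12 = 0, and ∂_2 has invariant factor 2 > 1, so H_1 ≅ Z/2.
  H_2: rank ker ∂_2 − rank ∂_3 = (12 − 12) − 0 = 0, and there is no ∂_3, so H_2 ≅ 0.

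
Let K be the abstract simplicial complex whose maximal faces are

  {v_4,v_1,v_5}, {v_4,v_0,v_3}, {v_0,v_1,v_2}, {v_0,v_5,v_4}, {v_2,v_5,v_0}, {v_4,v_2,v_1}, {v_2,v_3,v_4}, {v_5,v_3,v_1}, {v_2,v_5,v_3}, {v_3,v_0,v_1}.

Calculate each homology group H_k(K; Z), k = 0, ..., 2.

Fix the vertex order v_0 < v_1 < v_2 < v_3 < v_4 < v_5 and write every simplex with vertices in increasing order. Then dim K = 2 and the simplices of K are:

  0-simplices (6): [v_0], [v_1], [v_2], [v_3], [v_4], [v_5]
  1-simplices (15): (15 of them)
  2-simplices (10): [v_0,v_1,v_2], [v_0,v_1,v_3], [v_0,v_2,v_5], [v_0,v_3,v_4], [v_0,v_4,v_5], [v_1,v_2,v_4], [v_1,v_3,v_5], [v_1,v_4,v_5], [v_2,v_3,v_4], [v_2,v_3,v_5]

so the chain groups are C_0 ≅ Z^6, C_1 ≅ Z^15, C_2 ≅ Z^10.

The boundary map ∂_1: C_1 → C_0 is given by ∂[p,q] = [q] − [p]. For instance
  ∂[v_0,v_2] = [v_2] − [v_0].
As a 6×15 matrix over Z this has rank 5, with invariant factors (1,1,1,1,1).

The boundary map ∂_2: C_2 → C_1 maps a triangle to the signed sum of its edges. For instance
  ∂[v_0,v_2,v_5] = [v_2,v_5] − [v_0,v_5] + [v_0,v_2],
  ∂[v_1,v_3,v_5] = [v_3,v_5] − [v_1,v_5] + [v_1,v_3].
The 15×10 boundary matrix has rank 10 and Smith normal form diag(1,1,1,1,1,1,1,1,1,2).

Computing H_k = (kernel of ∂_k) / (image of ∂_{k+1}):

  H_0: rank C_0 − rank ∂_1 = 6 − 5 = 1, and the invariant factors of ∂_1 are all 1, so H_0 = Z.
  H_1: rank ker ∂_1 − rank ∂_2 = (15 − 5) − 10 = 0, and ∂_2 has invariant factor 2 > 1, so H_1 = Z/2.
  H_2: rank ker ∂_2 − rank ∂_3 = (10 − 10) − 0 = 0, and there is no ∂_3, so H_2 = 0.

H_0 = Z,  H_1 = Z/2,  H_2 = 0.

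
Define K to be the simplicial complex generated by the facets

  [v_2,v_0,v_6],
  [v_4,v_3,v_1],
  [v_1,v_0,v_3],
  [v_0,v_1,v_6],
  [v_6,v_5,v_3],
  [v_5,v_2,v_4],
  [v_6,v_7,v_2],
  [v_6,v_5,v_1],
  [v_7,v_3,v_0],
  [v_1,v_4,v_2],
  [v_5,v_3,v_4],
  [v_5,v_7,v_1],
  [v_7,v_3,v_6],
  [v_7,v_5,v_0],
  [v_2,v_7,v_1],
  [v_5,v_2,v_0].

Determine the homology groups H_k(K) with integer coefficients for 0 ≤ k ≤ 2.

Order the vertices as v_0 < v_1 < v_2 < v_3 < v_4 < v_5 < v_6 < v_7. Listing each simplex with vertices in this order, K has dimension 2 with simplices:

  0-simplices (8): [v_0], [v_1], [v_2], [v_3], [v_4], [v_5], [v_6], [v_7]
  1-simplices (24): (24 of them)
  2-simplices (16): (16 of them)

giving chain groups C_0 ≅ Z^8, C_1 ≅ Z^24, C_2 ≅ Z^16.

∂_1: C_1 → C_0 sends each edge [p,q] (with p < q) to q − p. For instance
  ∂[v_3,v_6] = [v_6] − [v_3].
As a 8×24 matrix over Z this has rank 7, with invariant factors (1,1,1,1,1,1,1).

The boundary map ∂_2: C_2 → C_1 maps a triangle to the signed sum of its edges. For instance
  ∂[v_0,v_2,v_6] = [v_2,v_6] − [v_0,v_6] + [v_0,v_2],
  ∂[v_0,v_1,v_3] = [v_1,v_3] − [v_0,v_3] + [v_0,v_1].
The resulting 24×16 matrix has rank 15, and its Smith normal form has invariant factors (1,1,1,1,1,1,1,1,1,1,1,1,1,1,1).

Reading off H_k = ker ∂_k / im ∂_{k+1}:

  H_0: rank C_0 − rank ∂_1 = 8 − 7 = 1, and the invariant factors of ∂_1 are all 1, so H_0 = Z.
  H_1: rank ker ∂_1 − rank ∂_2 = (24 − 7) − 15 = 2, and the invariant factors of ∂_2 are all 1, so H_1 = Z^2.
  H_2: rank ker ∂_2 − rank ∂_3 = (16 − 15) − 0 = 1, and there is no ∂_3, so H_2 = Z.

(K is a triangulation of the torus T^2.)

H_0 = Z,  H_1 = Z^2,  H_2 = Z.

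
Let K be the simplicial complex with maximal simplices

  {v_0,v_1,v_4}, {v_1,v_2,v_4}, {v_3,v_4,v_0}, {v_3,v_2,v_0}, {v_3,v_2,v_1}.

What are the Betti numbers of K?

K has 5 vertices, 10 edges, 5 triangles.
rank ∂_0 = 0, rank ∂_1 = 4 ⇒ b_0 = 5 − 0 − 4 = 1; all invariant factors of ∂_1 are 1 so no torsion. So H_0 = Z.
rank ∂_1 = 4, rank ∂_2 = 5 ⇒ b_1 = 10 − 4 − 5 = 1; all invariant factors of ∂_2 are 1 so no torsion. So H_1 = Z.
rank ∂_2 = 5, rank ∂_3 = 0 ⇒ b_2 = 5 − 5 − 0 = 0. So H_2 = 0.

b_0 = 1, b_1 = 1, b_2 = 0.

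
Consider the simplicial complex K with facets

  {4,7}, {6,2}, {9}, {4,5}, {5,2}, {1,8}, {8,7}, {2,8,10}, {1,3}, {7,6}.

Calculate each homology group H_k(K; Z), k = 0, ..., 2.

H_0 = Z^2,  H_1 = Z^2,  H_2 = 0.

Fix the vertex order 1 < 2 < 3 < 4 < 5 < 6 < 7 < 8 < 9 < 10 and write every simplex with vertices in increasing order. Then dim K = 2 and the simplices of K are:

  0-simplices (10): [1], [2], [3], [4], [5], [6], [7], [8], [9], [10]
  1-simplices (11): [1,3], [1,8], [2,5], [2,6], [2,8], [2,10], [4,5], [4,7], [6,7], [7,8], [8,10]
  2-simplices (1): [2,8,10]

giving chain groups C_0 ≅ Z^10, C_1 ≅ Z^11, C_2 ≅ Z^1.

∂_1: C_1 → C_0 maps an edge to its endpoints' difference, ∂[p,q] = q − p. For instance
  ∂[2,5] = [5] − [2].
The 10×11 boundary matrix has rank 8 and Smith normal form diag(1,1,1,1,1,1,1,1).

Boundary ∂_2: C_2 → C_1 maps a triangle to the signed sum of its edges. For instance
  ∂[2,8,10] = [8,10] − [2,10] + [2,8].
This gives a 11×1 integer matrix of rank 1; reducing to Smith normal form yields diagonal entries (1).

From H_k ≅ ker(∂_k) / im(∂_{k+1}) we obtain:

  H_0: rank C_0 − rank ∂_1 = 10 − 8 = 2, and the invariant factors of ∂_1 are all 1, so H_0 = Z^2.
  H_1: rank ker ∂_1 − rank ∂_2 = (11 − 8) − 1 = 2, and the invariant factors of ∂_2 are all 1, so H_1 = Z^2.
  H_2: rank ker ∂_2 − rank ∂_3 = (1 − 1) − 0 = 0, and there is no ∂_3, so H_2 = 0.

As a check, the Euler characteristic is 10 − 11 + 1 = 0, which agrees with 2 − 2 + 0 = 0.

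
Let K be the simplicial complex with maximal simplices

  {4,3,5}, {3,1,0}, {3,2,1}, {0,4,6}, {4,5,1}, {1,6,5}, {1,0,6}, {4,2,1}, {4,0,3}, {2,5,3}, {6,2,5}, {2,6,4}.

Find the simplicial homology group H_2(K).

Take the total order 0 < 1 < 2 < 3 < 4 < 5 < 6 on the vertex set. Then K (dimension 2) consists of the simplices:

  0-simplices (7): [0], [1], [2], [3], [4], [5], [6]
  1-simplices (18): [0,1], [0,3], [0,4], [0,6], [1,2], [1,3], [1,4], [1,5], [1,6], [2,3], [2,4], [2,5], [2,6], [3,4], [3,5], [4,5], [4,6], [5,6]
  2-simplices (12): [0,1,3], [0,1,6], [0,3,4], [0,4,6], [1,2,3], [1,2,4], [1,4,5], [1,5,6], [2,3,5], [2,4,6], [2,5,6], [3,4,5]

Hence C_0 ≅ Z^7, C_1 ≅ Z^18, C_2 ≅ Z^12.

∂_1: C_1 → C_0 maps an edge to its endpoints' difference, ∂[p,q] = q − p.
This gives a 7×18 integer matrix of rank 6; reducing to Smith normal form yields diagonal entries (1,1,1,1,1,1).

Boundary ∂_2: C_2 → C_1 acts by ∂[p,q,r] = [q,r] − [p,r] + [p,q]. For instance
  ∂[2,3,5] = [3,5] − [2,5] + [2,3],
  ∂[1,4,5] = [4,5] − [1,5] + [1,4].
The resulting 18×12 matrix has rank 12, and its Smith normal form has invariant factors (1,1,1,1,1,1,1,1,1,1,1,2).

Reading off H_k = ker ∂_k / im ∂_{k+1}:

  H_2: rank ker ∂_2 − rank ∂_3 = (12 − 12) − 0 = 0, and there is no ∂_3, so H_2 ≅ 0.

(K is a triangulation of the real projective plane RP^2.)

H_2 ≅ 0.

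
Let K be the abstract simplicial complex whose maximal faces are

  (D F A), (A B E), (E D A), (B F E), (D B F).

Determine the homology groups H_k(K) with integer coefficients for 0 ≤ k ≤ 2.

H_0 ≅ Z,  H_1 ≅ Z,  H_2 = 0.

We work with the vertex ordering A < B < D < E < F. The simplices of K, each written with vertices in increasing order, are:

  0-simplices (5): A, B, D, E, F
  1-simplices (10): AB, AD, AE, AF, BD, BE, BF, DE, DF, EF
  2-simplices (5): ABE, ADE, ADF, BDF, BEF

giving chain groups C_0 ≅ Z^5, C_1 ≅ Z^10, C_2 ≅ Z^5.

∂_1: C_1 → C_0 maps an edge to its endpoints' difference, ∂[p,q] = q − p.
The 5×10 boundary matrix has rank 4 and Smith normal form diag(1,1,1,1).

The boundary map ∂_2: C_2 → C_1 acts by ∂[p,q,r] = [q,r] − [p,r] + [p,q]. For instance
  ∂BEF = EF − BF + BE,
  ∂ABE = BE − AE + AB.
The 10×5 boundary matrix has rank 5 and Smith normal form diag(1,1,1,1,1).

Reading off H_k = ker ∂_k / im ∂_{k+1}:

  H_0: rank C_0 − rank ∂_1 = 5 − 4 = 1, and the invariant factors of ∂_1 are all 1, so H_0 ≅ Z.
  H_1: rank ker ∂_1 − rank ∂_2 = (10 − 4) − 5 = 1, and the invariant factors of ∂_2 are all 1, so H_1 ≅ Z.
  H_2: rank ker ∂_2 − rank ∂_3 = (5 − 5) − 0 = 0, and there is no ∂_3, so H_2 ≅ 0.

As a check, the Euler characteristic is 5 − 10 + 5 = 0, which agrees with 1 − 1 + 0 = 0.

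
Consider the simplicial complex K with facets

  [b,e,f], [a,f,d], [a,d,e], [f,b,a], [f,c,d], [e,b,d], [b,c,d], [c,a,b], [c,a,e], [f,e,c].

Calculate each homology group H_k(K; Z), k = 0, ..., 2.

H_0 = Z,  H_1 = Z/2Z,  H_2 = 0.

Order the vertices as a < b < c < d < e < f. Listing each simplex with vertices in this order, K has dimension 2 with simplices:

  0-simplices (6): a, b, c, d, e, f
  1-simplices (15): ab, ac, ad, ae, af, bc, bd, be, bf, cd, ce, cf, de, df, ef
  2-simplices (10): abc, abf, ace, ade, adf, bcd, bde, bef, cdf, cef

Hence C_0 ≅ Z^6, C_1 ≅ Z^15, C_2 ≅ Z^10.

Boundary ∂_1: C_1 → C_0 is given by ∂[p,q] = [q] − [p].
The resulting 6×15 matrix has rank 5, and its Smith normal form has invariant factors (1,1,1,1,1).

The boundary map ∂_2: C_2 → C_1 sends each 2-simplex [p,q,r] to [q,r] − [p,r] + [p,q]. For instance
  ∂bde = de − be + bd,
  ∂bef = ef − bf + be.
As a 15×10 matrix over Z this has rank 10, with invariant factors (1,1,1,1,1,1,1,1,1,2).

From H_k ≅ ker(∂_k) / im(∂_{k+1}) we obtain:

  H_0: rank C_0 − rank ∂_1 = 6 − 5 = 1, and the invariant factors of ∂_1 are all 1, so H_0 = Z.
  H_1: rank ker ∂_1 − rank ∂_2 = (15 − 5) − 10 = 0, and ∂_2 has invariant factor 2 > 1, so H_1 = Z/2Z.
  H_2: rank ker ∂_2 − rank ∂_3 = (10 − 10) − 0 = 0, and there is no ∂_3, so H_2 = 0.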